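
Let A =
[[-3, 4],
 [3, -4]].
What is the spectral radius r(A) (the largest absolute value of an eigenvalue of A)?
r(A) = 7

The eigenvalues of A are the roots of its characteristic polynomial. With M = A (coefficients from the trace and determinant):
  p(λ) = det(λ I - M) = λ^2 + 7λ.
For λ^2 + 7λ the discriminant is 49. It is a perfect square (7^2), so the roots are rational: λ = (-7 ± 7)/2 = 0, -7.
Thus the eigenvalues (to 4 decimals) are 0 (modulus 0); -7 (modulus 7). The spectral radius is the largest modulus: r(A) = 7. (Cross-check: r(A) ≤ ||A||_2 ≈ 7.0711; equality holds whenever A is normal, though it can also hold for some non-normal A.)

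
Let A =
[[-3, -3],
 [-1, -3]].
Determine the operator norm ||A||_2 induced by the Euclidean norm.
||A||_2 = sqrt((28 + sqrt(640))/2) ≈ 5.1623 (= sqrt(largest eigenvalue of A^T A))

||A||_2 = sigma_max(A) = sqrt(lambda_max(A^T A)). Form the symmetric matrix M = A^T A =
[[10, 12],
 [12, 18]].
Its characteristic polynomial (trace, determinant of M give the coefficients) is
  p(λ) = det(λ I - M) = λ^2 - 28λ + 36.
For λ^2 - 28λ + 36 the discriminant is 640. It is nonnegative but not a perfect square, so the roots are real and irrational: λ = (28 ± sqrt(640))/2 ≈ 26.6491, 1.3509.
So the eigenvalues of A^T A are ≈ 1.3509, 26.6491 (all ≥ 0, as they must be for A^T A). The largest is λ_max = (28 + sqrt(640))/2 ≈ 26.6491, hence ||A||_2 = sqrt(λ_max) = sqrt((28 + sqrt(640))/2) ≈ 5.1623.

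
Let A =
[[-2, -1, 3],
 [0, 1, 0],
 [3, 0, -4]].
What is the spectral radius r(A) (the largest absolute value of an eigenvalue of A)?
r(A) = (6 + sqrt(40))/2 ≈ 6.1623

The eigenvalues of A are the roots of its characteristic polynomial. With M = A (coefficients from the trace, the sum of principal 2x2 minors, and det A):
  p(λ) = det(λ I - M) = λ^3 + 5λ^2 - 7λ + 1.
By the rational root theorem any rational root is an integer divisor of 1. Testing λ = 1: p(1) = 1 + 5 - 7 + 1 = 0, so λ = 1 is a root. Dividing out (λ - 1) leaves p(λ) = (λ - 1)(λ^2 + 6λ - 1). For λ^2 + 6λ - 1 the discriminant is 40. It is nonnegative but not a perfect square, so the roots are real and irrational: λ = (-6 ± sqrt(40))/2 ≈ 0.1623, -6.1623.
Thus the eigenvalues (to 4 decimals) are 0.1623 (modulus 0.1623); -6.1623 (modulus 6.1623); 1 (modulus 1). The spectral radius is the largest modulus: r(A) = (6 + sqrt(40))/2 ≈ 6.1623. (Cross-check: r(A) ≤ ||A||_2 ≈ 6.1912; equality holds whenever A is normal, though it can also hold for some non-normal A.)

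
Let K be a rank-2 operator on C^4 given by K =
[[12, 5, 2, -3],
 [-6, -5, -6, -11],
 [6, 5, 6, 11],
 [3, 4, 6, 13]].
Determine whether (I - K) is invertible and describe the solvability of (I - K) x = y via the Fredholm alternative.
(I - K) is invertible (det(I - K) = 161 ≠ 0), so for every y in C^4 the equation (I - K) x = y has a unique solution.

K has rank 2 and factors as K = U V^T = u1 v1^T + u2 v2^T with u1 = (3, 1, -1, -2), v1 = (3, 1, 0, -2), u2 = (-1, 3, -3, -3), v2 = (-3, -2, -2, -3) (multiplying out reproduces the displayed K). The nonzero eigenvalues of U V^T coincide with those of the 2 x 2 matrix G = V^T U = [[v1·u1, v1·u2], [v2·u1, v2·u2]] = [[14, 6], [-3, 12]], and by the Sylvester determinant identity det(I_4 - U V^T) = det(I_2 - V^T U) = det([[-13, -6], [3, -11]]) = (-13)(-11) - (-6)(3) = 161. (Direct check: I - K =
[[-11, -5, -2, 3],
 [6, 6, 6, 11],
 [-6, -5, -5, -11],
 [-3, -4, -6, -12]]
has determinant 161.) The finite-dimensional Fredholm alternative says: either (I - K) is invertible, or ker(I - K) ≠ {0} and then range(I - K) = ker((I - K)^*)^⊥, with dim ker(I - K) = dim ker((I - K)^*). Since det(I - K) ≠ 0, 1 is not an eigenvalue of K and ker(I - K) = {0}, so we are in the first case: for every y there is a unique x = (I - K)^(-1) y. (Explicitly, by the Woodbury identity, (I - U V^T)^(-1) = I + U (I_2 - G)^(-1) V^T.)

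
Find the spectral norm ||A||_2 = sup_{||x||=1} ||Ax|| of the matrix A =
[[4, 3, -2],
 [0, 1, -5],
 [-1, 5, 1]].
||A||_2 ≈ 6.5982 (= sqrt(largest eigenvalue of A^T A))

||A||_2 = sigma_max(A) = sqrt(lambda_max(A^T A)). Form the symmetric matrix M = A^T A =
[[17, 7, -9],
 [7, 35, -6],
 [-9, -6, 30]].
Its characteristic polynomial (trace, sum of principal 2x2 minors, determinant of M give the coefficients) is
  p(λ) = det(λ I - M) = λ^3 - 82λ^2 + 1989λ - 13689.
No integer candidate from the rational root theorem (±divisors of 13689) is a root, so the roots are irrational. The cubic discriminant is Δ = 63530649 > 0, so there are three distinct real roots. p(11) = -401 and p(12) = 99 have opposite signs, so a root lies in (11, 12); Newton's method refines it to λ ≈ 11.7861. p(26) = 169 and p(27) = -81 have opposite signs, so a root lies in (26, 27); Newton's method refines it to λ ≈ 26.678. p(43) = -273 and p(44) = 259 have opposite signs, so a root lies in (43, 44); Newton's method refines it to λ ≈ 43.5358. Check (Vieta): the three roots sum to 82, matching tr M = 82.
So the eigenvalues of A^T A are ≈ 11.7861, 26.678, 43.5358 (all ≥ 0, as they must be for A^T A). The largest is λ_max ≈ 43.5358, hence ||A||_2 = sqrt(λ_max) ≈ 6.5982.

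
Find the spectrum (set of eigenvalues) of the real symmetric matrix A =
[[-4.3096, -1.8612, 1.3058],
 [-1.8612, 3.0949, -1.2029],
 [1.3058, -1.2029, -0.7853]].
sigma(A) ≈ {-5, -1, 4}

A is real symmetric, so its spectrum consists of real eigenvalues. Expanding the characteristic polynomial of the displayed matrix gives
  det(λ I - A) = p(λ) = λ^3 + (2)λ^2 + (-19)λ + (-20).
Solving p(λ) = 0 yields eigenvalues ≈ -5, -1, 4. (A is shown rounded to 4 decimals, so these recover the underlying integer eigenvalues to within that precision.)
Verification: the trace of A = -2 equals the sum of eigenvalues -2, and det(A) ≈ 20.0001 matches the eigenvalue product 20.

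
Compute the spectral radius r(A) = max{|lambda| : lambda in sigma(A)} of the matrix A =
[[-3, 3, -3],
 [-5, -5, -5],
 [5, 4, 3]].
r(A) ≈ 5.9496

The eigenvalues of A are the roots of its characteristic polynomial. With M = A (coefficients from the trace, the sum of principal 2x2 minors, and det A):
  p(λ) = det(λ I - M) = λ^3 + 5λ^2 + 41λ + 60.
No integer candidate from the rational root theorem (±divisors of 60) is a root, so the roots are irrational. The cubic discriminant is Δ = -139459 < 0, so there is one real root and a complex-conjugate pair. p(-2) = -10 and p(-1) = 23 have opposite signs, so a root lies in (-2, -1); Newton's method refines it to λ ≈ -1.695. Dividing out (λ - (-1.695)) leaves approximately λ^2 + 3.305λ + 35.398. For λ^2 + 3.305λ + 35.398 the discriminant is -130.6691. It is negative, so the remaining roots are the complex-conjugate pair λ ≈ -1.6525 ± 5.7155i. Their product equals the constant term, so |λ|^2 ≈ 35.398 and |λ| ≈ 5.9496.
Thus the eigenvalues (to 4 decimals) are -1.695 (modulus 1.695); -1.6525 ± 5.7155i (modulus 5.9496). The spectral radius is the largest modulus: r(A) ≈ 5.9496. (Cross-check: r(A) ≤ ||A||_2 ≈ 11.2899; equality holds whenever A is normal, though it can also hold for some non-normal A.)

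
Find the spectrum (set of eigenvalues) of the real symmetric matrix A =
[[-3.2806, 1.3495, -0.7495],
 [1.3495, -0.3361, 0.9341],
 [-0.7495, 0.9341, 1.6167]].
sigma(A) ≈ {-4, 0, 2}

A is real symmetric, so its spectrum consists of real eigenvalues. Expanding the characteristic polynomial of the displayed matrix gives
  det(λ I - A) = p(λ) = λ^3 + (2)λ^2 + (-8)λ + (0).
Solving p(λ) = 0 yields eigenvalues ≈ -4, 0, 2. (A is shown rounded to 4 decimals, so these recover the underlying integer eigenvalues to within that precision.)
Verification: the trace of A = -2 equals the sum of eigenvalues -2, and det(A) ≈ 0.0000 matches the eigenvalue product 0.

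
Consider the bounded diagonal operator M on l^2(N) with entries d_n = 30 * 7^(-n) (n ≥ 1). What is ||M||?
||M|| = 30/7 (attained at n = 1)

For M diagonal, ||M|| = sup_n |d_n|. The sequence d_n = 30 * 7^(-n) is positive and strictly decreasing (ratio 7^(-1) < 1), so the supremum is d_1 = 30/7. Hence ||M|| = 30/7.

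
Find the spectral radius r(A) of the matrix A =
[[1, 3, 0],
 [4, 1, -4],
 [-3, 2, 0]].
r(A) ≈ 4.665

The eigenvalues of A are the roots of its characteristic polynomial. With M = A (coefficients from the trace, the sum of principal 2x2 minors, and det A):
  p(λ) = det(λ I - M) = λ^3 - 2λ^2 - 3λ - 44.
No integer candidate from the rational root theorem (±divisors of 44) is a root, so the roots are irrational. The cubic discriminant is Δ = -58288 < 0, so there is one real root and a complex-conjugate pair. p(4) = -24 and p(5) = 16 have opposite signs, so a root lies in (4, 5); Newton's method refines it to λ ≈ 4.665. Dividing out (λ - (4.665)) leaves approximately λ^2 + 2.665λ + 9.432. For λ^2 + 2.665λ + 9.432 the discriminant is -30.6259. It is negative, so the remaining roots are the complex-conjugate pair λ ≈ -1.3325 ± 2.767i. Their product equals the constant term, so |λ|^2 ≈ 9.432 and |λ| ≈ 3.0712.
Thus the eigenvalues (to 4 decimals) are 4.665 (modulus 4.665); -1.3325 ± 2.767i (modulus 3.0712). The spectral radius is the largest modulus: r(A) ≈ 4.665. (Cross-check: r(A) ≤ ||A||_2 ≈ 6.1793; equality holds whenever A is normal, though it can also hold for some non-normal A.)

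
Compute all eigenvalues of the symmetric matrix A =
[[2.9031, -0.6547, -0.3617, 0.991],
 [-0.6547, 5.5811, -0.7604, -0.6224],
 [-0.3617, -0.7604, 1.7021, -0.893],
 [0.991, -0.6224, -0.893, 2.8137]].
sigma(A) ≈ {1, 2, 4, 6}

A is real symmetric, so its spectrum consists of real eigenvalues. Expanding the characteristic polynomial of the displayed matrix gives
  det(λ I - A) = p(λ) = λ^4 + (-13)λ^3 + (56)λ^2 + (-92)λ + (48).
Solving p(λ) = 0 yields eigenvalues ≈ 1, 2, 4, 6. (A is shown rounded to 4 decimals, so these recover the underlying integer eigenvalues to within that precision.)
Verification: the trace of A = 13 equals the sum of eigenvalues 13, and det(A) ≈ 48.0003 matches the eigenvalue product 48.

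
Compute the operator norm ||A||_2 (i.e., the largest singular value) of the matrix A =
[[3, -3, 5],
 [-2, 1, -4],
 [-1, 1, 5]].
||A||_2 ≈ 8.7227 (= sqrt(largest eigenvalue of A^T A))

||A||_2 = sigma_max(A) = sqrt(lambda_max(A^T A)). Form the symmetric matrix M = A^T A =
[[14, -12, 18],
 [-12, 11, -14],
 [18, -14, 66]].
Its characteristic polynomial (trace, sum of principal 2x2 minors, determinant of M give the coefficients) is
  p(λ) = det(λ I - M) = λ^3 - 91λ^2 + 1140λ - 400.
No integer candidate from the rational root theorem (±divisors of 400) is a root, so the roots are irrational. The cubic discriminant is Δ = 4372706000 > 0, so there are three distinct real roots. p(0) = -400 and p(1) = 650 have opposite signs, so a root lies in (0, 1); Newton's method refines it to λ ≈ 0.3613. p(14) = 468 and p(15) = -400 have opposite signs, so a root lies in (14, 15); Newton's method refines it to λ ≈ 14.5527. p(76) = -400 and p(77) = 4374 have opposite signs, so a root lies in (76, 77); Newton's method refines it to λ ≈ 76.0861. Check (Vieta): the three roots sum to 91, matching tr M = 91.
So the eigenvalues of A^T A are ≈ 0.3613, 14.5527, 76.0861 (all ≥ 0, as they must be for A^T A). The largest is λ_max ≈ 76.0861, hence ||A||_2 = sqrt(λ_max) ≈ 8.7227.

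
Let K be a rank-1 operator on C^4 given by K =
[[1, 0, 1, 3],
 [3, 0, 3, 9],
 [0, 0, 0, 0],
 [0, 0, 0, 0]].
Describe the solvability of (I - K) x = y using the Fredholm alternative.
(I - K) is singular (det(I - K) = 0, i.e. 1 ∈ sigma(K)). (I - K) x = y is solvable iff y ⊥ ker((I - K)^*) = span{(1, 0, 1, 3)}, i.e. iff y_1 + y_3 + 3y_4 = 0. When solvable, the solutions are x = y + c·(1, 3, 0, 0), c arbitrary (ker(I - K) = span{(1, 3, 0, 0)}, dimension 1).

K has rank 1, so it is an outer product K = u v^T: every row of K is a multiple of one row vector. Reading off the entries, u = (1, 3, 0, 0) and v = (1, 0, 1, 3) (row i of K equals u_i·v^T). A rank-one matrix u v^T satisfies K u = u (v·u) and kills the (3)-dimensional subspace v^⊥, so its characteristic polynomial is lambda^3 (lambda - v·u) with v·u = tr K = 1. Hence the eigenvalues of I - K are 1 (multiplicity 3) and 1 - (1) = 0, so det(I - K) = 0. (Direct check: I - K =
[[0, 0, -1, -3],
 [-3, 1, -3, -9],
 [0, 0, 1, 0],
 [0, 0, 0, 1]]
has determinant 0.) So 1 is an eigenvalue of K and (I - K) is not invertible. The finite-dimensional Fredholm alternative says: either (I - K) is invertible, or ker(I - K) ≠ {0} and then range(I - K) = ker((I - K)^*)^⊥, with dim ker(I - K) = dim ker((I - K)^*). We are in the second case, so we need both kernels. Kernel of I - K: (I - K) u = u - u (v·u) = u - u = 0, so ker(I - K) = span{u} = span{(1, 3, 0, 0)} (it is exactly 1-dimensional because rank(I - K) = 3). Kernel of the adjoint: K is real, so (I - K)^* = I - K^T = I - v u^T, and (I - v u^T) v = v - v (u·v) = 0; hence ker((I - K)^*) = span{v} = span{(1, 0, 1, 3)}. Therefore (I - K) x = y is solvable iff <y, v> = 0, i.e. iff y_1 + y_3 + 3y_4 = 0. When this holds, K y = u (v·y) = 0, so (I - K) y = y and x = y is a particular solution; the full solution set is the line x = y + c·u = y + c·(1, 3, 0, 0), c ∈ C.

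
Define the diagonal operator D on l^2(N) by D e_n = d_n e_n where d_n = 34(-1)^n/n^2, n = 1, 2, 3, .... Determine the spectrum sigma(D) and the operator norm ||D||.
sigma(D) = {34(-1)^n/n^2 : n ≥ 1} ∪ {0}; ||D|| = 34

A bounded diagonal operator on l^2 with diagonal entries d_n has spectrum equal to the closure of {d_n : n ≥ 1}: every d_n is an eigenvalue (with eigenvector e_n), so {d_n} ⊂ sigma(D); the spectrum is closed, so its closure is too; and for lambda not in the closure, (D - lambda I) has bounded inverse (the diagonal entries 1/(d_n - lambda) are bounded). For our sequence d_n = 34(-1)^n/n^2, n = 1, 2, 3, ...:
  - {d_n} = {34(-1)^n/n^2 : n ≥ 1}; the only limit point is 0
  - closure = {34(-1)^n/n^2 : n ≥ 1} ∪ {0}
For the norm: a diagonal operator has ||D|| = sup_n |d_n|. Here |d_n| = 34/n^2 is decreasing, so sup_n |d_n| = |d_1| = 34. So ||D|| = 34.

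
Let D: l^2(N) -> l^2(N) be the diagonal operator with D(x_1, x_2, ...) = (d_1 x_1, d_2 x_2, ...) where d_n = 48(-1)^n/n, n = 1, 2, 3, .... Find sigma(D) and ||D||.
sigma(D) = {48(-1)^n/n : n ≥ 1} ∪ {0}; ||D|| = 48

A bounded diagonal operator on l^2 with diagonal entries d_n has spectrum equal to the closure of {d_n : n ≥ 1}: every d_n is an eigenvalue (with eigenvector e_n), so {d_n} ⊂ sigma(D); the spectrum is closed, so its closure is too; and for lambda not in the closure, (D - lambda I) has bounded inverse (the diagonal entries 1/(d_n - lambda) are bounded). For our sequence d_n = 48(-1)^n/n, n = 1, 2, 3, ...:
  - {d_n} = {48(-1)^n/n : n ≥ 1}; the only limit point is 0
  - closure = {48(-1)^n/n : n ≥ 1} ∪ {0}
For the norm: a diagonal operator has ||D|| = sup_n |d_n|. Here |d_n| = 48/n is decreasing, so sup_n |d_n| = |d_1| = 48. So ||D|| = 48.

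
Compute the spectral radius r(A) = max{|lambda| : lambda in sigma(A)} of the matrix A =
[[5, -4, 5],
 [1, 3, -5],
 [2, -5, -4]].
r(A) = (2 + sqrt(148))/2 ≈ 7.0828

The eigenvalues of A are the roots of its characteristic polynomial. With M = A (coefficients from the trace, the sum of principal 2x2 minors, and det A):
  p(λ) = det(λ I - M) = λ^3 - 4λ^2 - 48λ + 216.
By the rational root theorem any rational root is an integer divisor of 216. Testing λ = 6: p(6) = 216 - 144 - 288 + 216 = 0, so λ = 6 is a root. Dividing out (λ - 6) leaves p(λ) = (λ - 6)(λ^2 + 2λ - 36). For λ^2 + 2λ - 36 the discriminant is 148. It is nonnegative but not a perfect square, so the roots are real and irrational: λ = (-2 ± sqrt(148))/2 ≈ 5.0828, -7.0828.
Thus the eigenvalues (to 4 decimals) are 5.0828 (modulus 5.0828); -7.0828 (modulus 7.0828); 6 (modulus 6). The spectral radius is the largest modulus: r(A) = (2 + sqrt(148))/2 ≈ 7.0828. (Cross-check: r(A) ≤ ||A||_2 ≈ 9.3072; equality holds whenever A is normal, though it can also hold for some non-normal A.)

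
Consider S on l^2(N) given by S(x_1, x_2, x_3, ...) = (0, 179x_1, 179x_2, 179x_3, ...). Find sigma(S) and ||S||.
sigma(S) = closed disk {z in C : |z| ≤ 179}; ||S|| = 179

Note S = 179·U where U is the unit right shift (U x)_k = x_{k-1} (with x_0 := 0); so ||S|| = 179||U|| and sigma(S) = 179·sigma(U). ||S x||^2 = sum_{k≥1} |179x_k|^2 = 32041||x||^2, so ||S|| = 179 and sigma(S) ⊂ {|z| ≤ 179}. For any |lambda| < 179, the equation (S - lambda I) x = 0 forces x_1 = 0, then 179x_k = lambda x_{k+1} ⇒ x = 0, so S has no eigenvalues. But (S - lambda I) is not surjective for |lambda| < 179: solving (S - lambda I) x = e_1 would require x_n proportional to (lambda/179)^(-n), which is not in l^2. So every |lambda| < 179 lies in the residual spectrum. The boundary |lambda| = 179 is in the approximate point spectrum (the spectrum is closed). Hence sigma(S) is the closed disk of radius 179.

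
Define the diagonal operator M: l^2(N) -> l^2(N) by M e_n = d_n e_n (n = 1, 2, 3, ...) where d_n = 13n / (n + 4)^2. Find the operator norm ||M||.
||M|| = 13/16 (attained at n = 4)

For M diagonal, ||M|| = sup_n |d_n|. Treat f(x) = 13x / (x + 4)^2 for real x > 0. By the quotient rule, f'(x) = 13(4 - x)/(x + 4)^3, which is positive for x < 4 and negative for x > 4. So f has a unique maximum at x = 4, and since 4 is a positive integer, the supremum over n ≥ 1 is attained at n = 4: d_4 = 13·4/(4 + 4)^2 = 13·4/64 = 13/16. Hence ||M|| = 13/16.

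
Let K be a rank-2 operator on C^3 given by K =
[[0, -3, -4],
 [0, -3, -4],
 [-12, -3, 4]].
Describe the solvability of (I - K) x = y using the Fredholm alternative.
(I - K) is invertible (det(I - K) = -72 ≠ 0), so for every y in C^3 the equation (I - K) x = y has a unique solution.

K has rank 2 and factors as K = U V^T = u1 v1^T + u2 v2^T with u1 = (1, 1, -3), v1 = (3, 0, -2), u2 = (-1, -1, -1), v2 = (3, 3, 2) (multiplying out reproduces the displayed K). The nonzero eigenvalues of U V^T coincide with those of the 2 x 2 matrix G = V^T U = [[v1·u1, v1·u2], [v2·u1, v2·u2]] = [[9, -1], [0, -8]], and by the Sylvester determinant identity det(I_3 - U V^T) = det(I_2 - V^T U) = det([[-8, 1], [0, 9]]) = (-8)(9) - (1)(0) = -72. (Direct check: I - K =
[[1, 3, 4],
 [0, 4, 4],
 [12, 3, -3]]
has determinant -72.) The finite-dimensional Fredholm alternative says: either (I - K) is invertible, or ker(I - K) ≠ {0} and then range(I - K) = ker((I - K)^*)^⊥, with dim ker(I - K) = dim ker((I - K)^*). Since det(I - K) ≠ 0, 1 is not an eigenvalue of K and ker(I - K) = {0}, so we are in the first case: for every y there is a unique x = (I - K)^(-1) y. (Explicitly, by the Woodbury identity, (I - U V^T)^(-1) = I + U (I_2 - G)^(-1) V^T.)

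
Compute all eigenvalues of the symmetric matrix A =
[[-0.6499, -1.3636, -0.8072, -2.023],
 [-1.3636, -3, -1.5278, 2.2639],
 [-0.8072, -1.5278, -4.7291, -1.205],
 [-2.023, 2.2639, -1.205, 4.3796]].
sigma(A) ≈ {-6, -3, -1, 6}

A is real symmetric, so its spectrum consists of real eigenvalues. Expanding the characteristic polynomial of the displayed matrix gives
  det(λ I - A) = p(λ) = λ^4 + (4)λ^3 + (-33)λ^2 + (-144)λ + (-107.9959).
Solving p(λ) = 0 yields eigenvalues ≈ -6, -3, -1, 6. (A is shown rounded to 4 decimals, so these recover the underlying integer eigenvalues to within that precision.)
Verification: the trace of A = -4 equals the sum of eigenvalues -4, and det(A) ≈ -107.9959 matches the eigenvalue product -108.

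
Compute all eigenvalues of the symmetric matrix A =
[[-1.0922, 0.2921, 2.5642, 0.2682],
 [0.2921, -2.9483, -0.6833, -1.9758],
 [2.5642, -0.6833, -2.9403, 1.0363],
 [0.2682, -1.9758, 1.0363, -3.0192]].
sigma(A) ≈ {-5, -1, 1} (-5 with multiplicity 2)

A is real symmetric, so its spectrum consists of real eigenvalues. Expanding the characteristic polynomial of the displayed matrix gives
  det(λ I - A) = p(λ) = λ^4 + (10)λ^3 + (24)λ^2 + (-10)λ + (-25.0012).
Solving p(λ) = 0 yields eigenvalues ≈ -5, -5, -1, 1. (A is shown rounded to 4 decimals, so these recover the underlying integer eigenvalues to within that precision.)
Verification: the trace of A = -10 equals the sum of eigenvalues -10, and det(A) ≈ -25.0012 matches the eigenvalue product -25.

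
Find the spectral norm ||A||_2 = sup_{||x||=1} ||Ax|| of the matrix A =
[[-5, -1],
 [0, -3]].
||A||_2 = sqrt((35 + sqrt(325))/2) ≈ 5.1492 (= sqrt(largest eigenvalue of A^T A))

||A||_2 = sigma_max(A) = sqrt(lambda_max(A^T A)). Form the symmetric matrix M = A^T A =
[[25, 5],
 [5, 10]].
Its characteristic polynomial (trace, determinant of M give the coefficients) is
  p(λ) = det(λ I - M) = λ^2 - 35λ + 225.
For λ^2 - 35λ + 225 the discriminant is 325. It is nonnegative but not a perfect square, so the roots are real and irrational: λ = (35 ± sqrt(325))/2 ≈ 26.5139, 8.4861.
So the eigenvalues of A^T A are ≈ 8.4861, 26.5139 (all ≥ 0, as they must be for A^T A). The largest is λ_max = (35 + sqrt(325))/2 ≈ 26.5139, hence ||A||_2 = sqrt(λ_max) = sqrt((35 + sqrt(325))/2) ≈ 5.1492.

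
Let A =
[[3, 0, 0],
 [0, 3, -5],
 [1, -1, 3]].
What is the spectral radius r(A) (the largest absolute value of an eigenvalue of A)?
r(A) = (6 + sqrt(20))/2 ≈ 5.2361

The eigenvalues of A are the roots of its characteristic polynomial. With M = A (coefficients from the trace, the sum of principal 2x2 minors, and det A):
  p(λ) = det(λ I - M) = λ^3 - 9λ^2 + 22λ - 12.
By the rational root theorem any rational root is an integer divisor of 12. Testing λ = 3: p(3) = 27 - 81 + 66 - 12 = 0, so λ = 3 is a root. Dividing out (λ - 3) leaves p(λ) = (λ - 3)(λ^2 - 6λ + 4). For λ^2 - 6λ + 4 the discriminant is 20. It is nonnegative but not a perfect square, so the roots are real and irrational: λ = (6 ± sqrt(20))/2 ≈ 5.2361, 0.7639.
Thus the eigenvalues (to 4 decimals) are 5.2361 (modulus 5.2361); 0.7639 (modulus 0.7639); 3 (modulus 3). The spectral radius is the largest modulus: r(A) = (6 + sqrt(20))/2 ≈ 5.2361. (Cross-check: r(A) ≤ ||A||_2 ≈ 6.6272; equality holds whenever A is normal, though it can also hold for some non-normal A.)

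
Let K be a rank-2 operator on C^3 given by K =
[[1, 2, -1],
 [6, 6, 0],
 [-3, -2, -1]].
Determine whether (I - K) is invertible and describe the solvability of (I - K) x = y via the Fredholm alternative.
(I - K) is invertible (det(I - K) = -21 ≠ 0), so for every y in C^3 the equation (I - K) x = y has a unique solution.

K has rank 2 and factors as K = U V^T = u1 v1^T + u2 v2^T with u1 = (0, -3, 2), v1 = (-2, -2, 0), u2 = (-1, 0, -1), v2 = (-1, -2, 1) (multiplying out reproduces the displayed K). The nonzero eigenvalues of U V^T coincide with those of the 2 x 2 matrix G = V^T U = [[v1·u1, v1·u2], [v2·u1, v2·u2]] = [[6, 2], [8, 0]], and by the Sylvester determinant identity det(I_3 - U V^T) = det(I_2 - V^T U) = det([[-5, -2], [-8, 1]]) = (-5)(1) - (-2)(-8) = -21. (Direct check: I - K =
[[0, -2, 1],
 [-6, -5, 0],
 [3, 2, 2]]
has determinant -21.) The finite-dimensional Fredholm alternative says: either (I - K) is invertible, or ker(I - K) ≠ {0} and then range(I - K) = ker((I - K)^*)^⊥, with dim ker(I - K) = dim ker((I - K)^*). Since det(I - K) ≠ 0, 1 is not an eigenvalue of K and ker(I - K) = {0}, so we are in the first case: for every y there is a unique x = (I - K)^(-1) y. (Explicitly, by the Woodbury identity, (I - U V^T)^(-1) = I + U (I_2 - G)^(-1) V^T.)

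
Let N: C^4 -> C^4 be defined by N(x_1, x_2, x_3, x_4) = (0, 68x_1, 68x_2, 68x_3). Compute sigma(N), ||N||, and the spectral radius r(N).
sigma(N) = {0}; ||N|| = 68; r(N) = 0. (N is nilpotent with N^4 = 0.)

On C^4, N is a strictly lower-triangular matrix with 68 on the subdiagonal and zeros elsewhere, so its characteristic polynomial is lambda^4 and every eigenvalue is 0: sigma(N) = {0}. For the operator norm, N e_i = 68e_{i+1} for i = 1, ..., 3 and N e_4 = 0, so the singular values of N are 68 (with multiplicity 3) and 0; hence ||N|| = 68. The spectral radius r(N) = max|lambda| = 0. Note ||N|| > r(N) — characteristic of non-normal nilpotent operators. Indeed N^4 = 0.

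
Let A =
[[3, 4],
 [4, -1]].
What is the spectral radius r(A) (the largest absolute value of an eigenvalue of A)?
r(A) = (2 + sqrt(80))/2 ≈ 5.4721

The eigenvalues of A are the roots of its characteristic polynomial. With M = A (coefficients from the trace and determinant):
  p(λ) = det(λ I - M) = λ^2 - 2λ - 19.
For λ^2 - 2λ - 19 the discriminant is 80. It is nonnegative but not a perfect square, so the roots are real and irrational: λ = (2 ± sqrt(80))/2 ≈ 5.4721, -3.4721.
Thus the eigenvalues (to 4 decimals) are 5.4721 (modulus 5.4721); -3.4721 (modulus 3.4721). The spectral radius is the largest modulus: r(A) = (2 + sqrt(80))/2 ≈ 5.4721. (Cross-check: r(A) ≤ ||A||_2 ≈ 5.4721; equality holds whenever A is normal, though it can also hold for some non-normal A.)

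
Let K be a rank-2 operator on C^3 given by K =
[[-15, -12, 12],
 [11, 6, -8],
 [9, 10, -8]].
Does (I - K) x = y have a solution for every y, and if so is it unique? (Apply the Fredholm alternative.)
(I - K) is invertible (det(I - K) = 104 ≠ 0), so for every y in C^3 the equation (I - K) x = y has a unique solution.

K has rank 2 and factors as K = U V^T = u1 v1^T + u2 v2^T with u1 = (3, -3, -1), v1 = (-3, -1, 2), u2 = (-3, 1, 3), v2 = (2, 3, -2) (multiplying out reproduces the displayed K). The nonzero eigenvalues of U V^T coincide with those of the 2 x 2 matrix G = V^T U = [[v1·u1, v1·u2], [v2·u1, v2·u2]] = [[-8, 14], [-1, -9]], and by the Sylvester determinant identity det(I_3 - U V^T) = det(I_2 - V^T U) = det([[9, -14], [1, 10]]) = (9)(10) - (-14)(1) = 104. (Direct check: I - K =
[[16, 12, -12],
 [-11, -5, 8],
 [-9, -10, 9]]
has determinant 104.) The finite-dimensional Fredholm alternative says: either (I - K) is invertible, or ker(I - K) ≠ {0} and then range(I - K) = ker((I - K)^*)^⊥, with dim ker(I - K) = dim ker((I - K)^*). Since det(I - K) ≠ 0, 1 is not an eigenvalue of K and ker(I - K) = {0}, so we are in the first case: for every y there is a unique x = (I - K)^(-1) y. (Explicitly, by the Woodbury identity, (I - U V^T)^(-1) = I + U (I_2 - G)^(-1) V^T.)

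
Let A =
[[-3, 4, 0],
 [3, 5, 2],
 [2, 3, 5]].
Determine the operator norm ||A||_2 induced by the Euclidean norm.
||A||_2 ≈ 8.4901 (= sqrt(largest eigenvalue of A^T A))

||A||_2 = sigma_max(A) = sqrt(lambda_max(A^T A)). Form the symmetric matrix M = A^T A =
[[22, 9, 16],
 [9, 50, 25],
 [16, 25, 29]].
Its characteristic polynomial (trace, sum of principal 2x2 minors, determinant of M give the coefficients) is
  p(λ) = det(λ I - M) = λ^3 - 101λ^2 + 2226λ - 10201.
No integer candidate from the rational root theorem (±divisors of 10201) is a root, so the roots are irrational. The cubic discriminant is Δ = 2858801209 > 0, so there are three distinct real roots. p(6) = -265 and p(7) = 775 have opposite signs, so a root lies in (6, 7); Newton's method refines it to λ ≈ 6.2404. p(22) = 535 and p(23) = -265 have opposite signs, so a root lies in (22, 23); Newton's method refines it to λ ≈ 22.6778. p(72) = -265 and p(73) = 3085 have opposite signs, so a root lies in (72, 73); Newton's method refines it to λ ≈ 72.0817. Check (Vieta): the three roots sum to 101, matching tr M = 101.
So the eigenvalues of A^T A are ≈ 6.2404, 22.6778, 72.0817 (all ≥ 0, as they must be for A^T A). The largest is λ_max ≈ 72.0817, hence ||A||_2 = sqrt(λ_max) ≈ 8.4901.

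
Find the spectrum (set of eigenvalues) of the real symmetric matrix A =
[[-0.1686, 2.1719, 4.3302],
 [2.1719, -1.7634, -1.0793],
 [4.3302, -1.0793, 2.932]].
sigma(A) ≈ {-5, 0, 6}

A is real symmetric, so its spectrum consists of real eigenvalues. Expanding the characteristic polynomial of the displayed matrix gives
  det(λ I - A) = p(λ) = λ^3 + (-1)λ^2 + (-30)λ + (-0.0012).
Solving p(λ) = 0 yields eigenvalues ≈ -5, 0, 6. (A is shown rounded to 4 decimals, so these recover the underlying integer eigenvalues to within that precision.)
Verification: the trace of A = 1 equals the sum of eigenvalues 1, and det(A) ≈ 0.0012 matches the eigenvalue product 0.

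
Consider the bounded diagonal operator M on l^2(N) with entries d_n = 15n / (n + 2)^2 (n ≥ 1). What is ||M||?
||M|| = 15/8 (attained at n = 2)

For M diagonal, ||M|| = sup_n |d_n|. Treat f(x) = 15x / (x + 2)^2 for real x > 0. By the quotient rule, f'(x) = 15(2 - x)/(x + 2)^3, which is positive for x < 2 and negative for x > 2. So f has a unique maximum at x = 2, and since 2 is a positive integer, the supremum over n ≥ 1 is attained at n = 2: d_2 = 15·2/(2 + 2)^2 = 15·2/16 = 15/8. Hence ||M|| = 15/8.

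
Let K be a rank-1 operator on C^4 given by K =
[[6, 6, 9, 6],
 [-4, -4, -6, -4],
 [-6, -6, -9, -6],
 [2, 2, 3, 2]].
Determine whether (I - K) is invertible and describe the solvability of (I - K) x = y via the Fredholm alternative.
(I - K) is invertible (det(I - K) = 6 ≠ 0), so for every y in C^4 the equation (I - K) x = y has a unique solution.

K has rank 1, so it is an outer product K = u v^T: every row of K is a multiple of one row vector. Reading off the entries, u = (3, -2, -3, 1) and v = (2, 2, 3, 2) (row i of K equals u_i·v^T). A rank-one matrix u v^T satisfies K u = u (v·u) and kills the (3)-dimensional subspace v^⊥, so its characteristic polynomial is lambda^3 (lambda - v·u) with v·u = tr K = -5. Hence the eigenvalues of I - K are 1 (multiplicity 3) and 1 - (-5) = 6, so det(I - K) = 6. (Direct check: I - K =
[[-5, -6, -9, -6],
 [4, 5, 6, 4],
 [6, 6, 10, 6],
 [-2, -2, -3, -1]]
has determinant 6.) The finite-dimensional Fredholm alternative says: either (I - K) is invertible, or ker(I - K) ≠ {0} and then range(I - K) = ker((I - K)^*)^⊥, with dim ker(I - K) = dim ker((I - K)^*). Since det(I - K) ≠ 0, 1 is not an eigenvalue of K and ker(I - K) = {0}, so we are in the first case: for every y there is a unique x = (I - K)^(-1) y. Explicitly, by the Sherman–Morrison formula, (I - u v^T)^(-1) = I + u v^T/(1 - v·u), i.e. (I - K)^(-1) = I + K/(6).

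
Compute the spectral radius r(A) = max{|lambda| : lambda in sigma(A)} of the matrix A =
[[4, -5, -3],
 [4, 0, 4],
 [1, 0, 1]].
r(A) = sqrt(27) ≈ 5.1962

The eigenvalues of A are the roots of its characteristic polynomial. With M = A (coefficients from the trace, the sum of principal 2x2 minors, and det A):
  p(λ) = det(λ I - M) = λ^3 - 5λ^2 + 27λ.
The constant term is 0, so λ = 0 is a root. Dividing out λ leaves p(λ) = λ(λ^2 - 5λ + 27). For λ^2 - 5λ + 27 the discriminant is -83. It is negative, so the roots are the complex-conjugate pair λ = 5/2 ± (sqrt(83)/2) i ≈ 2.5 ± 4.5552i. For a conjugate pair the product of the roots equals the constant term, so |λ|^2 = 27 and |λ| = sqrt(27) ≈ 5.1962.
Thus the eigenvalues (to 4 decimals) are 2.5 ± 4.5552i (modulus 5.1962); 0 (modulus 0). The spectral radius is the largest modulus: r(A) = sqrt(27) ≈ 5.1962. (Cross-check: r(A) ≤ ||A||_2 ≈ 7.1414; equality holds whenever A is normal, though it can also hold for some non-normal A.)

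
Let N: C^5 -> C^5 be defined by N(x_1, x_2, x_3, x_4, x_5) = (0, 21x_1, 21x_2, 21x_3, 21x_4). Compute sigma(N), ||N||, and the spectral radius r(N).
sigma(N) = {0}; ||N|| = 21; r(N) = 0. (N is nilpotent with N^5 = 0.)

On C^5, N is a strictly lower-triangular matrix with 21 on the subdiagonal and zeros elsewhere, so its characteristic polynomial is lambda^5 and every eigenvalue is 0: sigma(N) = {0}. For the operator norm, N e_i = 21e_{i+1} for i = 1, ..., 4 and N e_5 = 0, so the singular values of N are 21 (with multiplicity 4) and 0; hence ||N|| = 21. The spectral radius r(N) = max|lambda| = 0. Note ||N|| > r(N) — characteristic of non-normal nilpotent operators. Indeed N^5 = 0.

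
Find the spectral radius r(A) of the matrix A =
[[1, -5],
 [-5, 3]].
r(A) = (4 + sqrt(104))/2 ≈ 7.099

The eigenvalues of A are the roots of its characteristic polynomial. With M = A (coefficients from the trace and determinant):
  p(λ) = det(λ I - M) = λ^2 - 4λ - 22.
For λ^2 - 4λ - 22 the discriminant is 104. It is nonnegative but not a perfect square, so the roots are real and irrational: λ = (4 ± sqrt(104))/2 ≈ 7.099, -3.099.
Thus the eigenvalues (to 4 decimals) are 7.099 (modulus 7.099); -3.099 (modulus 3.099). The spectral radius is the largest modulus: r(A) = (4 + sqrt(104))/2 ≈ 7.099. (Cross-check: r(A) ≤ ||A||_2 ≈ 7.099; equality holds whenever A is normal, though it can also hold for some non-normal A.)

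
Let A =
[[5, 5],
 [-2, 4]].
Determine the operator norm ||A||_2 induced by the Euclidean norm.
||A||_2 = sqrt((70 + sqrt(1300))/2) ≈ 7.282 (= sqrt(largest eigenvalue of A^T A))

||A||_2 = sigma_max(A) = sqrt(lambda_max(A^T A)). Form the symmetric matrix M = A^T A =
[[29, 17],
 [17, 41]].
Its characteristic polynomial (trace, determinant of M give the coefficients) is
  p(λ) = det(λ I - M) = λ^2 - 70λ + 900.
For λ^2 - 70λ + 900 the discriminant is 1300. It is nonnegative but not a perfect square, so the roots are real and irrational: λ = (70 ± sqrt(1300))/2 ≈ 53.0278, 16.9722.
So the eigenvalues of A^T A are ≈ 16.9722, 53.0278 (all ≥ 0, as they must be for A^T A). The largest is λ_max = (70 + sqrt(1300))/2 ≈ 53.0278, hence ||A||_2 = sqrt(λ_max) = sqrt((70 + sqrt(1300))/2) ≈ 7.282.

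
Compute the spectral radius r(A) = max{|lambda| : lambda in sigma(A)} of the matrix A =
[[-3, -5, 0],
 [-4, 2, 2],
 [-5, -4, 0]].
r(A) ≈ 4.4134

The eigenvalues of A are the roots of its characteristic polynomial. With M = A (coefficients from the trace, the sum of principal 2x2 minors, and det A):
  p(λ) = det(λ I - M) = λ^3 + λ^2 - 18λ - 26.
No integer candidate from the rational root theorem (±divisors of 26) is a root, so the roots are irrational. The cubic discriminant is Δ = 13928 > 0, so there are three distinct real roots. p(-4) = -2 and p(-3) = 10 have opposite signs, so a root lies in (-4, -3); Newton's method refines it to λ ≈ -3.9046. p(-2) = 6 and p(-1) = -8 have opposite signs, so a root lies in (-2, -1); Newton's method refines it to λ ≈ -1.5088. p(4) = -18 and p(5) = 34 have opposite signs, so a root lies in (4, 5); Newton's method refines it to λ ≈ 4.4134. Check (Vieta): the three roots sum to -1, matching tr M = -1.
Thus the eigenvalues (to 4 decimals) are -3.9046 (modulus 3.9046); -1.5088 (modulus 1.5088); 4.4134 (modulus 4.4134). The spectral radius is the largest modulus: r(A) ≈ 4.4134. (Cross-check: r(A) ≤ ||A||_2 ≈ 8.6466; equality holds whenever A is normal, though it can also hold for some non-normal A.)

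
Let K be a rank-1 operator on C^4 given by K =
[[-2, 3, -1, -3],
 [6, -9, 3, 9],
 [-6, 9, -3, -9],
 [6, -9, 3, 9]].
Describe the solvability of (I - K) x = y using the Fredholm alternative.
(I - K) is invertible (det(I - K) = 6 ≠ 0), so for every y in C^4 the equation (I - K) x = y has a unique solution.

K has rank 1, so it is an outer product K = u v^T: every row of K is a multiple of one row vector. Reading off the entries, u = (1, -3, 3, -3) and v = (-2, 3, -1, -3) (row i of K equals u_i·v^T). A rank-one matrix u v^T satisfies K u = u (v·u) and kills the (3)-dimensional subspace v^⊥, so its characteristic polynomial is lambda^3 (lambda - v·u) with v·u = tr K = -5. Hence the eigenvalues of I - K are 1 (multiplicity 3) and 1 - (-5) = 6, so det(I - K) = 6. (Direct check: I - K =
[[3, -3, 1, 3],
 [-6, 10, -3, -9],
 [6, -9, 4, 9],
 [-6, 9, -3, -8]]
has determinant 6.) The finite-dimensional Fredholm alternative says: either (I - K) is invertible, or ker(I - K) ≠ {0} and then range(I - K) = ker((I - K)^*)^⊥, with dim ker(I - K) = dim ker((I - K)^*). Since det(I - K) ≠ 0, 1 is not an eigenvalue of K and ker(I - K) = {0}, so we are in the first case: for every y there is a unique x = (I - K)^(-1) y. Explicitly, by the Sherman–Morrison formula, (I - u v^T)^(-1) = I + u v^T/(1 - v·u), i.e. (I - K)^(-1) = I + K/(6).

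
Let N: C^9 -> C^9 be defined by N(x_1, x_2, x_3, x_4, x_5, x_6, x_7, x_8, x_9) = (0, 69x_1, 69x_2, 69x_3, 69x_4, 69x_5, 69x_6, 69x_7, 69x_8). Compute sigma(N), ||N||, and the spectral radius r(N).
sigma(N) = {0}; ||N|| = 69; r(N) = 0. (N is nilpotent with N^9 = 0.)

On C^9, N is a strictly lower-triangular matrix with 69 on the subdiagonal and zeros elsewhere, so its characteristic polynomial is lambda^9 and every eigenvalue is 0: sigma(N) = {0}. For the operator norm, N e_i = 69e_{i+1} for i = 1, ..., 8 and N e_9 = 0, so the singular values of N are 69 (with multiplicity 8) and 0; hence ||N|| = 69. The spectral radius r(N) = max|lambda| = 0. Note ||N|| > r(N) — characteristic of non-normal nilpotent operators. Indeed N^9 = 0.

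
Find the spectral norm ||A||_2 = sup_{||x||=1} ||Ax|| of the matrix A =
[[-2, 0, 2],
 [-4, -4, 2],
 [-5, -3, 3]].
||A||_2 = sqrt((83 + sqrt(6873))/2) ≈ 9.1078 (= sqrt(largest eigenvalue of A^T A))

||A||_2 = sigma_max(A) = sqrt(lambda_max(A^T A)). Form the symmetric matrix M = A^T A =
[[45, 31, -27],
 [31, 25, -17],
 [-27, -17, 17]].
Its characteristic polynomial (trace, sum of principal 2x2 minors, determinant of M give the coefficients) is
  p(λ) = det(λ I - M) = λ^3 - 87λ^2 + 336λ - 16.
By the rational root theorem any rational root is an integer divisor of 16. Testing λ = 4: p(4) = 64 - 1392 + 1344 - 16 = 0, so λ = 4 is a root. Dividing out (λ - 4) leaves p(λ) = (λ - 4)(λ^2 - 83λ + 4). For λ^2 - 83λ + 4 the discriminant is 6873. It is nonnegative but not a perfect square, so the roots are real and irrational: λ = (83 ± sqrt(6873))/2 ≈ 82.9518, 0.0482.
So the eigenvalues of A^T A are ≈ 0.0482, 4, 82.9518 (all ≥ 0, as they must be for A^T A). The largest is λ_max = (83 + sqrt(6873))/2 ≈ 82.9518, hence ||A||_2 = sqrt(λ_max) = sqrt((83 + sqrt(6873))/2) ≈ 9.1078.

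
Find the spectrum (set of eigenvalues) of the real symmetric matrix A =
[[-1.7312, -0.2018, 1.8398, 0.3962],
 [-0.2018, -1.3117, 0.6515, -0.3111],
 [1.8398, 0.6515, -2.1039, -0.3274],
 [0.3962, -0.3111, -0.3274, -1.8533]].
sigma(A) ≈ {-4, -2, -1, 0}

A is real symmetric, so its spectrum consists of real eigenvalues. Expanding the characteristic polynomial of the displayed matrix gives
  det(λ I - A) = p(λ) = λ^4 + (7)λ^3 + (14)λ^2 + (8)λ + (0).
Solving p(λ) = 0 yields eigenvalues ≈ -4, -2, -1, 0. (A is shown rounded to 4 decimals, so these recover the underlying integer eigenvalues to within that precision.)
Verification: the trace of A = -7 equals the sum of eigenvalues -7, and det(A) ≈ -0.0002 matches the eigenvalue product 0.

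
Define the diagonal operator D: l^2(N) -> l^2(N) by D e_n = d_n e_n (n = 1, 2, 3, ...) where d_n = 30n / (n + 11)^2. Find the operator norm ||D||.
||D|| = 15/22 (attained at n = 11)

For D diagonal, ||D|| = sup_n |d_n|. Treat f(x) = 30x / (x + 11)^2 for real x > 0. By the quotient rule, f'(x) = 30(11 - x)/(x + 11)^3, which is positive for x < 11 and negative for x > 11. So f has a unique maximum at x = 11, and since 11 is a positive integer, the supremum over n ≥ 1 is attained at n = 11: d_11 = 30·11/(11 + 11)^2 = 30·11/484 = 15/22. Hence ||D|| = 15/22.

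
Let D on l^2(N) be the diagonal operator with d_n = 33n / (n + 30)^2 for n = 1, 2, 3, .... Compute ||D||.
||D|| = 11/40 (attained at n = 30)

For D diagonal, ||D|| = sup_n |d_n|. Treat f(x) = 33x / (x + 30)^2 for real x > 0. By the quotient rule, f'(x) = 33(30 - x)/(x + 30)^3, which is positive for x < 30 and negative for x > 30. So f has a unique maximum at x = 30, and since 30 is a positive integer, the supremum over n ≥ 1 is attained at n = 30: d_30 = 33·30/(30 + 30)^2 = 33·30/3600 = 11/40. Hence ||D|| = 11/40.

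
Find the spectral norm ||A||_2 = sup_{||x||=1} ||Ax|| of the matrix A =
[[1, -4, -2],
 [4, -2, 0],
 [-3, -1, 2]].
||A||_2 ≈ 6.0304 (= sqrt(largest eigenvalue of A^T A))

||A||_2 = sigma_max(A) = sqrt(lambda_max(A^T A)). Form the symmetric matrix M = A^T A =
[[26, -9, -8],
 [-9, 21, 6],
 [-8, 6, 8]].
Its characteristic polynomial (trace, sum of principal 2x2 minors, determinant of M give the coefficients) is
  p(λ) = det(λ I - M) = λ^3 - 55λ^2 + 741λ - 2304.
No integer candidate from the rational root theorem (±divisors of 2304) is a root, so the roots are irrational. The cubic discriminant is Δ = 47046069 > 0, so there are three distinct real roots. p(4) = -156 and p(5) = 151 have opposite signs, so a root lies in (4, 5); Newton's method refines it to λ ≈ 4.4744. p(14) = 34 and p(15) = -189 have opposite signs, so a root lies in (14, 15); Newton's method refines it to λ ≈ 14.1596. p(36) = -252 and p(37) = 471 have opposite signs, so a root lies in (36, 37); Newton's method refines it to λ ≈ 36.366. Check (Vieta): the three roots sum to 55, matching tr M = 55.
So the eigenvalues of A^T A are ≈ 4.4744, 14.1596, 36.366 (all ≥ 0, as they must be for A^T A). The largest is λ_max ≈ 36.366, hence ||A||_2 = sqrt(λ_max) ≈ 6.0304.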